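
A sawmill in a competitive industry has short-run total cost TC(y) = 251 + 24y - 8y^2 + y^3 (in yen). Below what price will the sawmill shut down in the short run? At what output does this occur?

¥8 per unit, at y = 4

The firm shuts down when price falls below the minimum of average variable cost. AVC = VC/y = 24 - 8y + y^2.
At the minimum of AVC, MC = AVC. MC = 24 - 16y + 3y^2; setting MC = AVC gives 2y^2 - 8y = 0, so y = 4. min AVC = 8.
The firm shuts down for any P below ¥8.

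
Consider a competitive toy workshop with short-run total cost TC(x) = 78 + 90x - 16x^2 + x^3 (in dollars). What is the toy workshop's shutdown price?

The shutdown price is the minimum of AVC. VC = 90x - 16x^2 + x^3, so AVC = 90 - 16x + x^2.
At the minimum of AVC, MC = AVC. MC = 90 - 32x + 3x^2; setting MC = AVC gives 2x^2 - 16x = 0, so x = 8. min AVC = 26.
For P < $26 the firm produces nothing.

$26 per unit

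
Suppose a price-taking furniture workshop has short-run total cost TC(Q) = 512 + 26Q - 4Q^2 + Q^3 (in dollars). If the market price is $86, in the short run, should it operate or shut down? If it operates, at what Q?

Variable cost is VC = 26Q - 4Q^2 + Q^3, so AVC = VC/Q = 26 - 4Q + Q^2 and MC = dTC/dQ = 26 - 8Q + 3Q^2.
AVC hits its minimum where MC = AVC, at Q = 2, giving min AVC = 26 - 4·2 + 2^2 = $22.
Since P = $86 ≥ min AVC = $22, price covers variable cost and the firm should produce.
Set P = MC: 86 = 26 - 8Q + 3Q^2 → -60 - 8Q + 3Q^2 = 0. The roots are Q = -10/3 and Q = 6; the profit-maximizing output is on the rising part of MC, so Q* = 6.
Check: AVC at Q = 6 is $38 ≤ P, so revenue covers variable cost.
Profit = P·Q − TC = 86·6 − 740 = -$224, a loss, but smaller than the $512 fixed cost the firm would lose by shutting down.

Produce at Q = 6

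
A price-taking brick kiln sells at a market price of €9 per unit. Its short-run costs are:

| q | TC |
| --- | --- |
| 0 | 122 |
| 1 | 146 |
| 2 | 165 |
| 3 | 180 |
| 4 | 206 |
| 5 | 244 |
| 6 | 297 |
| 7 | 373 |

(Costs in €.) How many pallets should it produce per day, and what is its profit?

q = 0 (shut down); profit = -€122

Profit at each row (π = 9q − TC): q=0: -122; q=1: -137; q=2: -147; q=3: -153; q=4: -170; q=5: -199; q=6: -243; q=7: -310.
Profit is highest at q = 0. Equivalently, the lowest AVC in the table is 58/3 ≈ €19.33 at q = 3, and P = €9 falls below it — price never covers variable cost, so the firm shuts down and loses only its fixed cost.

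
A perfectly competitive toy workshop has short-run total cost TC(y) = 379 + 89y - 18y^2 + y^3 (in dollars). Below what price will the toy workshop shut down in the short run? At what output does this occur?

Short-run supply begins at min AVC. From VC = 89y - 18y^2 + y^3, AVC = 89 - 18y + y^2.
At the minimum of AVC, MC = AVC. MC = 89 - 36y + 3y^2; setting MC = AVC gives 2y^2 - 18y = 0, so y = 9. min AVC = 8.
So the shutdown price is $8.

$8 per unit, at y = 9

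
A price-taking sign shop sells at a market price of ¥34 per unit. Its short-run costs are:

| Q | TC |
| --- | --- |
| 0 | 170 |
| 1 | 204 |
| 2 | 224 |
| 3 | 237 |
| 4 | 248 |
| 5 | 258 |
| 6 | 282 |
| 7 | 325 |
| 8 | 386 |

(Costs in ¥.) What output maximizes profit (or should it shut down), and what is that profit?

Profit at each row (π = 34Q − TC): Q=0: -170; Q=1: -170; Q=2: -156; Q=3: -135; Q=4: -112; Q=5: -88; Q=6: -78; Q=7: -87; Q=8: -114.
Profit is maximized at Q = 6. AVC there is 112/6 = ¥18.67 ≤ P, so producing beats shutting down (which would give -¥170).

Q = 6; profit = -¥78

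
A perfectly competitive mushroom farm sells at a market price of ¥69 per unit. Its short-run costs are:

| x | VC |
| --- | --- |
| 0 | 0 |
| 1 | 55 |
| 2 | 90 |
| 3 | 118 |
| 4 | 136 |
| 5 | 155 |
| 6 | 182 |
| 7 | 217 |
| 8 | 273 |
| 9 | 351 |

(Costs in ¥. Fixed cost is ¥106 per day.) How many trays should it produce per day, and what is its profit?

x = 8; profit = ¥173

Profit at each row (π = 69x − TC): x=0: -106; x=1: -92; x=2: -58; x=3: -17; x=4: 34; x=5: 84; x=6: 126; x=7: 160; x=8: 173; x=9: 164.
Profit is maximized at x = 8. AVC there is 273/8 = ¥34.12 ≤ P, so producing beats shutting down (which would give -¥106).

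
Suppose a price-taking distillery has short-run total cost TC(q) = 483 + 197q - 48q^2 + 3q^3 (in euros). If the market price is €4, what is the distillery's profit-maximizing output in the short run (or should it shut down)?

Strip out fixed cost: VC = 197q - 48q^2 + 3q^3. Then AVC = 197 - 48q + 3q^2 and MC = 197 - 96q + 9q^2.
The AVC parabola has its vertex at q = 48/6 = 8, where AVC = 197 - 48·8 + 3·8^2 = €5.
Since P = €4 < min AVC = €5, price fails to cover variable cost at any output.
The firm minimizes its loss by shutting down and losing only its fixed cost of €483.

Shut down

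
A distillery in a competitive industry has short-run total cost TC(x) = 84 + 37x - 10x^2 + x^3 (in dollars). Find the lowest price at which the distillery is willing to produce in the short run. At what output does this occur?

The shutdown price is the minimum of AVC. VC = 37x - 10x^2 + x^3, so AVC = 37 - 10x + x^2.
dAVC/dx = -10 + 2x = 0 gives x = 5. min AVC = 37 - 10·5 + 5^2 = 12.
The firm shuts down for any P below $12.

$12 per unit, at x = 5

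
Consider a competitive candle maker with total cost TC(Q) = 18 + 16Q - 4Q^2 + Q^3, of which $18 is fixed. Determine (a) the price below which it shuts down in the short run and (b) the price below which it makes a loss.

Shutdown price = min AVC. AVC = 16 - 4Q + Q^2, with vertex at Q = 2 and minimum $12.
ATC = 18/Q + 16 - 4Q + Q^2. Setting dATC/dQ = −18/Q^2 − 4 + 2Q = 0 gives Q = 3 (since 2·3^3 − 4·3^2 = 18).
min ATC = 18/3 + 16 − 4·3 + 3^2 = $19. That is the break-even price.
For $12 ≤ P < $19 the firm produces at a loss; below $12 it shuts down.

Shutdown price = $12; break-even price = $19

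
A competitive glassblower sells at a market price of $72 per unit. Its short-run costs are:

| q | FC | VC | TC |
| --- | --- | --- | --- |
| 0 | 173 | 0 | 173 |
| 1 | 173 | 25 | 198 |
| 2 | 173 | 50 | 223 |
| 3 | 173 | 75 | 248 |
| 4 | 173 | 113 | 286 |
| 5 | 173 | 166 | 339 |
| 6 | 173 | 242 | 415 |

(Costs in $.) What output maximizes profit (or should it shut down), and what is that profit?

q = 5; profit = $21

Tabulate TR − TC: q=0: -173; q=1: -126; q=2: -79; q=3: -32; q=4: 2; q=5: 21; q=6: 17.
Profit is maximized at q = 5. AVC there is 166/5 = $33.20 ≤ P, so producing beats shutting down (which would give -$173).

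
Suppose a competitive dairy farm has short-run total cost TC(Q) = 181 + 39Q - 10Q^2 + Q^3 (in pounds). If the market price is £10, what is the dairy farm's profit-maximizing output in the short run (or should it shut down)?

Shut down

Variable cost is VC = 39Q - 10Q^2 + Q^3, so AVC = VC/Q = 39 - 10Q + Q^2 and MC = dTC/dQ = 39 - 20Q + 3Q^2.
The AVC parabola has its vertex at Q = 10/2 = 5, where AVC = 39 - 10·5 + 5^2 = £14.
With P < min AVC (£10 < £14), every unit sold adds to the loss.
Best response: produce nothing and absorb the £181 fixed cost.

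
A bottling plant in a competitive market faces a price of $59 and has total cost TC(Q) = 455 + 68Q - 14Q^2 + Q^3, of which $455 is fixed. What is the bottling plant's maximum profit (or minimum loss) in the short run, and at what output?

Profit = -$131 at Q = 9

AVC = 68 - 14Q + Q^2; min AVC = $19 at Q = 7. Since P = $59 ≥ min AVC, the firm produces.
With MC = 68 - 28Q + 3Q^2, P = MC on the upward-sloping part at Q* = 9.
TR = 59·9 = 531. TC = 455 + 207 = 662. Profit = 531 − 662 = -$131.
That loss of $131 beats the $455 the firm would lose by shutting down; producing recovers $324 of fixed cost.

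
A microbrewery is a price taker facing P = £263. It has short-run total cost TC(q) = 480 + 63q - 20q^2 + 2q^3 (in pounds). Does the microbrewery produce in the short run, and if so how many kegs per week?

Produce at q = 10

Strip out fixed cost: VC = 63q - 20q^2 + 2q^3. Then AVC = 63 - 20q + 2q^2 and MC = 63 - 40q + 6q^2.
AVC hits its minimum where MC = AVC, at q = 5, giving min AVC = 63 - 20·5 + 2·5^2 = £13.
Since P = £263 ≥ min AVC = £13, price covers variable cost and the firm should produce.
Solving P = MC: -200 - 40q + 6q^2 = 0 ⇒ q = -10/3 or 10. On the upward-sloping branch, q* = 10.
Check: AVC at q = 10 is £63 ≤ P, so revenue covers variable cost.
Profit = P·q − TC = 263·10 − 1110 = £1520.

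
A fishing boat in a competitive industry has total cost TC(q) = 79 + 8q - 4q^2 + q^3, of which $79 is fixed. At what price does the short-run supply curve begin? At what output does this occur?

The shutdown price is the minimum of AVC. VC = 8q - 4q^2 + q^3, so AVC = 8 - 4q + q^2.
At the minimum of AVC, MC = AVC. MC = 8 - 8q + 3q^2; setting MC = AVC gives 2q^2 - 4q = 0, so q = 2. min AVC = 4.
The firm shuts down for any P below $4.

$4 per unit, at q = 2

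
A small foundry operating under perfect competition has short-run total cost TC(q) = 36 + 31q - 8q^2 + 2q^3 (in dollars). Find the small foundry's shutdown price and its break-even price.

AVC = 31 - 8q + 2q^2; minimized at q = 2, giving min AVC = $23. That is the shutdown price.
ATC = 36/q + 31 - 8q + 2q^2. Setting dATC/dq = −36/q^2 − 8 + 4q = 0 gives q = 3 (since 4·3^3 − 8·3^2 = 36).
min ATC = 36/3 + 31 − 8·3 + 2·3^2 = $37. That is the break-even price.
For $23 ≤ P < $37 the firm produces at a loss; below $23 it shuts down.

Shutdown price = $23; break-even price = $37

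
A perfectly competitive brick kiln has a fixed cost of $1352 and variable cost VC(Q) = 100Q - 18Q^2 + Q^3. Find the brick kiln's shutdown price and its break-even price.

Shutdown price = $19; break-even price = $139

AVC = 100 - 18Q + Q^2; minimized at Q = 9, giving min AVC = $19. That is the shutdown price.
ATC = 1352/Q + 100 - 18Q + Q^2. Setting dATC/dQ = −1352/Q^2 − 18 + 2Q = 0 gives Q = 13 (since 2·13^3 − 18·13^2 = 1352).
min ATC = 1352/13 + 100 − 18·13 + 13^2 = $139. That is the break-even price.
For $19 ≤ P < $139 the firm produces at a loss; below $19 it shuts down.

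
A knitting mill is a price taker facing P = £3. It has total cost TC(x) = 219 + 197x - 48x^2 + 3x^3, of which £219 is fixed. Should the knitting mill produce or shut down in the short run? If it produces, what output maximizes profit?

Shut down

Strip out fixed cost: VC = 197x - 48x^2 + 3x^3. Then AVC = 197 - 48x + 3x^2 and MC = 197 - 96x + 9x^2.
AVC hits its minimum where MC = AVC, at x = 8, giving min AVC = 197 - 48·8 + 3·8^2 = £5.
P = £3 lies below min AVC = £5; no output level covers variable cost.
Best response: produce nothing and absorb the £219 fixed cost.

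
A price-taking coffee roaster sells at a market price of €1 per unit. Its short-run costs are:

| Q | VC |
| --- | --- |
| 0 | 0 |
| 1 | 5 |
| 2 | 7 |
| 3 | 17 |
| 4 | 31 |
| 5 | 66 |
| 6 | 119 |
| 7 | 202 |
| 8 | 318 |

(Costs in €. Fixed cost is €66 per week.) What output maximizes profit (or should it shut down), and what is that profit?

Compute π = P·Q − TC at each output: Q=0: -66; Q=1: -70; Q=2: -71; Q=3: -80; Q=4: -93; Q=5: -127; Q=6: -179; Q=7: -261; Q=8: -376.
Profit is highest at Q = 0. Equivalently, the lowest AVC in the table is 7/2 ≈ €3.50 at Q = 2, and P = €1 falls below it — price never covers variable cost, so the firm shuts down and loses only its fixed cost.

Q = 0 (shut down); profit = -€66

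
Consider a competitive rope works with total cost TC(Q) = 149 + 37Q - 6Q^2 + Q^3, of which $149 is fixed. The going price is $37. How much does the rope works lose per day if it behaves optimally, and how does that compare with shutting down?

Profit = -$117 at Q = 4

AVC = 37 - 6Q + Q^2; min AVC = $28 at Q = 3. Since P = $37 ≥ min AVC, the firm produces.
MC = 37 - 12Q + 3Q^2. Setting P = MC and taking the root on the rising branch gives Q* = 4.
TR = 37·4 = 148. TC = 149 + 116 = 265. Profit = 148 − 265 = -$117.
Shutting down would mean losing the fixed cost of $149, so operating at a loss of $117 is better by $32.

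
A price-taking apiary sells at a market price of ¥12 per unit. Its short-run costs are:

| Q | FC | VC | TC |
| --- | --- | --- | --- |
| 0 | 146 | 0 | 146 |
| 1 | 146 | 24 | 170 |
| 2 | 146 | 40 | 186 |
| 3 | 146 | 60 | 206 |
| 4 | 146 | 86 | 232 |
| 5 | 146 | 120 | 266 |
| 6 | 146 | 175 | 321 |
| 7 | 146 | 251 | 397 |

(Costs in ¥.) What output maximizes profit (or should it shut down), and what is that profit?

Q = 0 (shut down); profit = -¥146

Profit at each row (π = 12Q − TC): Q=0: -146; Q=1: -158; Q=2: -162; Q=3: -170; Q=4: -184; Q=5: -206; Q=6: -249; Q=7: -313.
Profit is highest at Q = 0. Equivalently, the lowest AVC in the table is 40/2 ≈ ¥20 at Q = 2, and P = ¥12 falls below it — price never covers variable cost, so the firm shuts down and loses only its fixed cost.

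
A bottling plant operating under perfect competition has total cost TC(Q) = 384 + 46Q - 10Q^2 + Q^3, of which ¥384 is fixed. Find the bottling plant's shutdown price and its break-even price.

Shutdown price = ¥21; break-even price = ¥78

AVC = 46 - 10Q + Q^2; minimized at Q = 5, giving min AVC = ¥21. That is the shutdown price.
ATC = 384/Q + 46 - 10Q + Q^2. Setting dATC/dQ = −384/Q^2 − 10 + 2Q = 0 gives Q = 8 (since 2·8^3 − 10·8^2 = 384).
min ATC = 384/8 + 46 − 10·8 + 8^2 = ¥78. That is the break-even price.
For ¥21 ≤ P < ¥78 the firm produces at a loss; below ¥21 it shuts down.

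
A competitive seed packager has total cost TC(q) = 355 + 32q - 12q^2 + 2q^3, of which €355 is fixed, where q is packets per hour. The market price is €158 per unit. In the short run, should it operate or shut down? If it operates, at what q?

Produce at q = 7

Variable cost is VC = 32q - 12q^2 + 2q^3, so AVC = VC/q = 32 - 12q + 2q^2 and MC = dTC/dq = 32 - 24q + 6q^2.
AVC hits its minimum where MC = AVC, at q = 3, giving min AVC = 32 - 12·3 + 2·3^2 = €14.
Since P = €158 ≥ min AVC = €14, price covers variable cost and the firm should produce.
Set P = MC: 158 = 32 - 24q + 6q^2 → -126 - 24q + 6q^2 = 0. The roots are q = -3 and q = 7; the profit-maximizing output is on the rising part of MC, so q* = 7.
Check: AVC at q = 7 is €46 ≤ P, so revenue covers variable cost.
Profit = P·q − TC = 158·7 − 677 = €429.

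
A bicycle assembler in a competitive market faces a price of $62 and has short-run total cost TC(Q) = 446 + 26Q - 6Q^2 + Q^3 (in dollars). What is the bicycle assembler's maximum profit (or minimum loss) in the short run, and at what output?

AVC = 26 - 6Q + Q^2; min AVC = $17 at Q = 3. Since P = $62 ≥ min AVC, the firm produces.
With MC = 26 - 12Q + 3Q^2, P = MC on the upward-sloping part at Q* = 6.
TR = 62·6 = 372. TC = 446 + 156 = 602. Profit = 372 − 602 = -$230.
That loss of $230 beats the $446 the firm would lose by shutting down; producing recovers $216 of fixed cost.

Profit = -$230 at Q = 6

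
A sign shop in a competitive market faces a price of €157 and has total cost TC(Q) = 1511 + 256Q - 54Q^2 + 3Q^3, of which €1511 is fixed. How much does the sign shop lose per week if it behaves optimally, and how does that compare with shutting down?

Profit = -€59 at Q = 11

AVC = 256 - 54Q + 3Q^2; min AVC = €13 at Q = 9. Since P = €157 ≥ min AVC, the firm produces.
MC = 256 - 108Q + 9Q^2. Setting P = MC and taking the root on the rising branch gives Q* = 11.
TR = 157·11 = 1727. TC = 1511 + 275 = 1786. Profit = 1727 − 1786 = -€59.
That loss of €59 beats the €1511 the firm would lose by shutting down; producing recovers €1452 of fixed cost.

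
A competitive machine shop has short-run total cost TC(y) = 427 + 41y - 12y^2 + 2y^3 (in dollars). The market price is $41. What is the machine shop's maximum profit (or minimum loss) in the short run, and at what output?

Profit = -$363 at y = 4

AVC = 41 - 12y + 2y^2; min AVC = $23 at y = 3. Since P = $41 ≥ min AVC, the firm produces.
With MC = 41 - 24y + 6y^2, P = MC on the upward-sloping part at y* = 4.
TR = 41·4 = 164. TC = 427 + 100 = 527. Profit = 164 − 527 = -$363.
By producing, the firm covers all variable cost plus $64 of fixed cost; shutting down would lose the full $427.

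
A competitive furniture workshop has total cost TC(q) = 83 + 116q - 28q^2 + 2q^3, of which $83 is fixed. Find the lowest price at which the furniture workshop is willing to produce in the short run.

$18 per unit

Short-run supply begins at min AVC. From VC = 116q - 28q^2 + 2q^3, AVC = 116 - 28q + 2q^2.
At the minimum of AVC, MC = AVC. MC = 116 - 56q + 6q^2; setting MC = AVC gives 4q^2 - 28q = 0, so q = 7. min AVC = 18.
So the shutdown price is $18.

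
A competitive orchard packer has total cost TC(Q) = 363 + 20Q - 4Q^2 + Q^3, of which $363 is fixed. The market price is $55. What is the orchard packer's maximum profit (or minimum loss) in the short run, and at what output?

AVC = 20 - 4Q + Q^2; min AVC = $16 at Q = 2. Since P = $55 ≥ min AVC, the firm produces.
With MC = 20 - 8Q + 3Q^2, P = MC on the upward-sloping part at Q* = 5.
TR = 55·5 = 275. TC = 363 + 125 = 488. Profit = 275 − 488 = -$213.
By producing, the firm covers all variable cost plus $150 of fixed cost; shutting down would lose the full $363.

Profit = -$213 at Q = 5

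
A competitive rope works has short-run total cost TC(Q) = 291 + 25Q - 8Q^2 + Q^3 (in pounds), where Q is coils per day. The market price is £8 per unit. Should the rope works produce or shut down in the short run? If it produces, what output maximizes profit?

Strip out fixed cost: VC = 25Q - 8Q^2 + Q^3. Then AVC = 25 - 8Q + Q^2 and MC = 25 - 16Q + 3Q^2.
AVC hits its minimum where MC = AVC, at Q = 4, giving min AVC = 25 - 8·4 + 4^2 = £9.
Since P = £8 < min AVC = £9, price fails to cover variable cost at any output.
Shutting down limits the loss to fixed cost, £291.

Shut down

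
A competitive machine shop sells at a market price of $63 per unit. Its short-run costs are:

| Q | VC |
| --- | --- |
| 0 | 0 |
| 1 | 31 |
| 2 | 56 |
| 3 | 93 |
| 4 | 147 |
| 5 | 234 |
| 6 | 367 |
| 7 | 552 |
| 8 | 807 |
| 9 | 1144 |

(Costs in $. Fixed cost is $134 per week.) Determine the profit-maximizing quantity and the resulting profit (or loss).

Q = 4; profit = -$29

Compute π = P·Q − TC at each output: Q=0: -134; Q=1: -102; Q=2: -64; Q=3: -38; Q=4: -29; Q=5: -53; Q=6: -123; Q=7: -245; Q=8: -437; Q=9: -711.
Profit is maximized at Q = 4. AVC there is 147/4 = $36.75 ≤ P, so producing beats shutting down (which would give -$134).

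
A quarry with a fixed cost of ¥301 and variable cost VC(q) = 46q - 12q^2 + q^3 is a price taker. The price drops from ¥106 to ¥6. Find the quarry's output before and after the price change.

MC = 46 - 24q + 3q^2; the shutdown threshold is min AVC = ¥10 (at q = 6).
At P = ¥106 ≥ min AVC, set P = MC on the rising branch: q = 10.
At P = ¥6 < min AVC = ¥10, price no longer covers variable cost at any output, so the firm shuts down: q = 0.

Output falls from 10 to 0 (the firm shuts down)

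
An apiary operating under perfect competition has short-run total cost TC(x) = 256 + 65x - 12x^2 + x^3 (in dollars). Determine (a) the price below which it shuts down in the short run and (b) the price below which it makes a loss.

AVC = 65 - 12x + x^2; minimized at x = 6, giving min AVC = $29. That is the shutdown price.
ATC = 256/x + 65 - 12x + x^2. Setting dATC/dx = −256/x^2 − 12 + 2x = 0 gives x = 8 (since 2·8^3 − 12·8^2 = 256).
min ATC = 256/8 + 65 − 12·8 + 8^2 = $65. That is the break-even price.
For $29 ≤ P < $65 the firm produces at a loss; below $29 it shuts down.

Shutdown price = $29; break-even price = $65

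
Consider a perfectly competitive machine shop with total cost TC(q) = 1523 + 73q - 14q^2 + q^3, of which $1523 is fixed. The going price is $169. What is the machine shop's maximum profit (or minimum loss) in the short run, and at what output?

Profit = -$83 at q = 12

AVC = 73 - 14q + q^2 has its minimum $24 at q = 7; price $169 clears that bar, so the firm operates.
With MC = 73 - 28q + 3q^2, P = MC on the upward-sloping part at q* = 12.
TR = 169·12 = 2028. TC = 1523 + 588 = 2111. Profit = 2028 − 2111 = -$83.
That loss of $83 beats the $1523 the firm would lose by shutting down; producing recovers $1440 of fixed cost.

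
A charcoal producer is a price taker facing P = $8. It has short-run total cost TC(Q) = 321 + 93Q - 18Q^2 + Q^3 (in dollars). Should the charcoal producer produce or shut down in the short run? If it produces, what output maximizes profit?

Shut down

From TC, MC = TC'(Q) = 93 - 36Q + 3Q^2 and AVC = VC/Q = 93 - 18Q + Q^2.
AVC hits its minimum where MC = AVC, at Q = 9, giving min AVC = 93 - 18·9 + 9^2 = $12.
With P < min AVC ($8 < $12), every unit sold adds to the loss.
Best response: produce nothing and absorb the $321 fixed cost.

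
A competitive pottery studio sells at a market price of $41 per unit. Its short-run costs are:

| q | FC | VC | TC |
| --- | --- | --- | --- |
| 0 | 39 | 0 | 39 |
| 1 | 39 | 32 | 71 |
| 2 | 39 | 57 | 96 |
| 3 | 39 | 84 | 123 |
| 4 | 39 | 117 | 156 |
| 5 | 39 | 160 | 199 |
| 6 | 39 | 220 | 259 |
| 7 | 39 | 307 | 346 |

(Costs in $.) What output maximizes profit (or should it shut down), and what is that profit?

Tabulate TR − TC: q=0: -39; q=1: -30; q=2: -14; q=3: 0; q=4: 8; q=5: 6; q=6: -13; q=7: -59.
Profit is maximized at q = 4. AVC there is 117/4 = $29.25 ≤ P, so producing beats shutting down (which would give -$39).

q = 4; profit = $8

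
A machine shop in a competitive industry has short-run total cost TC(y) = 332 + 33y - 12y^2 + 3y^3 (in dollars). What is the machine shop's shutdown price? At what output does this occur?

The firm shuts down when price falls below the minimum of average variable cost. AVC = VC/y = 33 - 12y + 3y^2.
At the minimum of AVC, MC = AVC. MC = 33 - 24y + 9y^2; setting MC = AVC gives 6y^2 - 12y = 0, so y = 2. min AVC = 21.
So the shutdown price is $21.

$21 per unit, at y = 2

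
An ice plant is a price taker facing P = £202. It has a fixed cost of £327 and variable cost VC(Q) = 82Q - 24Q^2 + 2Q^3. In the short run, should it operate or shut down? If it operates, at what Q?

Strip out fixed cost: VC = 82Q - 24Q^2 + 2Q^3. Then AVC = 82 - 24Q + 2Q^2 and MC = 82 - 48Q + 6Q^2.
AVC is minimized where dAVC/dQ = -24 + 4Q = 0, at Q = 6; min AVC = 82 - 24·6 + 2·6^2 = £10.
Since P = £202 ≥ min AVC = £10, price covers variable cost and the firm should produce.
Solving P = MC: -120 - 48Q + 6Q^2 = 0 ⇒ Q = -2 or 10. On the upward-sloping branch, Q* = 10.
Check: AVC at Q = 10 is £42 ≤ P, so revenue covers variable cost.
Profit = P·Q − TC = 202·10 − 747 = £1273.

Produce at Q = 10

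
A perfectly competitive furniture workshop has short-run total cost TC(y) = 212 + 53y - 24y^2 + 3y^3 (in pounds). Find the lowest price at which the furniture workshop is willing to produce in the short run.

£5 per unit

The firm shuts down when price falls below the minimum of average variable cost. AVC = VC/y = 53 - 24y + 3y^2.
At the minimum of AVC, MC = AVC. MC = 53 - 48y + 9y^2; setting MC = AVC gives 6y^2 - 24y = 0, so y = 4. min AVC = 5.
For P < £5 the firm produces nothing.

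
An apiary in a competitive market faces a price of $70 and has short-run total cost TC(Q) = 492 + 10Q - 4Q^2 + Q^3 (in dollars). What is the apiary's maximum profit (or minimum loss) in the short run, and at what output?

AVC = 10 - 4Q + Q^2; min AVC = $6 at Q = 2. Since P = $70 ≥ min AVC, the firm produces.
MC = 10 - 8Q + 3Q^2. Setting P = MC and taking the root on the rising branch gives Q* = 6.
TR = 70·6 = 420. TC = 492 + 132 = 624. Profit = 420 − 624 = -$204.
By producing, the firm covers all variable cost plus $288 of fixed cost; shutting down would lose the full $492.

Profit = -$204 at Q = 6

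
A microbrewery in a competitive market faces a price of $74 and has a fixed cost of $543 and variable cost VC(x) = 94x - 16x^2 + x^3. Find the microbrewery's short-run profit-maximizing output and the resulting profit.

AVC = 94 - 16x + x^2; min AVC = $30 at x = 8. Since P = $74 ≥ min AVC, the firm produces.
MC = 94 - 32x + 3x^2. Setting P = MC and taking the root on the rising branch gives x* = 10.
TR = 74·10 = 740. TC = 543 + 340 = 883. Profit = 740 − 883 = -$143.
By producing, the firm covers all variable cost plus $400 of fixed cost; shutting down would lose the full $543.

Profit = -$143 at x = 10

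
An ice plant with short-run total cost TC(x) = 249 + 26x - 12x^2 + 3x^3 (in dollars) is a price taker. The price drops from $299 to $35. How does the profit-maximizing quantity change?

Output falls from 7 to 3

MC = 26 - 24x + 9x^2; the shutdown threshold is min AVC = $14 (at x = 2).
At P = $299 ≥ min AVC, set P = MC on the rising branch: x = 7.
At P = $35 ≥ min AVC, set P = MC: x = 3. The firm stays open but cuts output.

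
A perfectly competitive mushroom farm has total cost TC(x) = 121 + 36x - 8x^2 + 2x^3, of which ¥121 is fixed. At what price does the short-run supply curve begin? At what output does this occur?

¥28 per unit, at x = 2

Short-run supply begins at min AVC. From VC = 36x - 8x^2 + 2x^3, AVC = 36 - 8x + 2x^2.
dAVC/dx = -8 + 4x = 0 gives x = 2. min AVC = 36 - 8·2 + 2·2^2 = 28.
For P < ¥28 the firm produces nothing.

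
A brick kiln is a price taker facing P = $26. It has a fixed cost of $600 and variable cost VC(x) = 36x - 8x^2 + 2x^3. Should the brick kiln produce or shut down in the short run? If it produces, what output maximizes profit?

Strip out fixed cost: VC = 36x - 8x^2 + 2x^3. Then AVC = 36 - 8x + 2x^2 and MC = 36 - 16x + 6x^2.
The AVC parabola has its vertex at x = 8/4 = 2, where AVC = 36 - 8·2 + 2·2^2 = $28.
P = $26 lies below min AVC = $28; no output level covers variable cost.
Best response: produce nothing and absorb the $600 fixed cost.

Shut down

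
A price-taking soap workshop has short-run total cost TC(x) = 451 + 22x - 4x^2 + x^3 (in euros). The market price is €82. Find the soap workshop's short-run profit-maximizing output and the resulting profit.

Profit = -€163 at x = 6

AVC = 22 - 4x + x^2 has its minimum €18 at x = 2; price €82 clears that bar, so the firm operates.
MC = 22 - 8x + 3x^2. Setting P = MC and taking the root on the rising branch gives x* = 6.
TR = 82·6 = 492. TC = 451 + 204 = 655. Profit = 492 − 655 = -€163.
By producing, the firm covers all variable cost plus €288 of fixed cost; shutting down would lose the full €451.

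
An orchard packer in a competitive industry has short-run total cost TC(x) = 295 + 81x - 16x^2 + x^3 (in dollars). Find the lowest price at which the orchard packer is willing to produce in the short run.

Short-run supply begins at min AVC. From VC = 81x - 16x^2 + x^3, AVC = 81 - 16x + x^2.
At the minimum of AVC, MC = AVC. MC = 81 - 32x + 3x^2; setting MC = AVC gives 2x^2 - 16x = 0, so x = 8. min AVC = 17.
So the shutdown price is $17.

$17 per unit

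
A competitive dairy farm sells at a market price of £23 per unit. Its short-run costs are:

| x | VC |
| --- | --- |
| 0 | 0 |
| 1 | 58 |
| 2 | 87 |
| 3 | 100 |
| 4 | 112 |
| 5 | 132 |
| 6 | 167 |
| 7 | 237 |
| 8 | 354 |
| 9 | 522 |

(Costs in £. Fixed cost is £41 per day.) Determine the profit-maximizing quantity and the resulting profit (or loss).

x = 0 (shut down); profit = -£41

Compute π = P·x − TC at each output: x=0: -41; x=1: -76; x=2: -82; x=3: -72; x=4: -61; x=5: -58; x=6: -70; x=7: -117; x=8: -211; x=9: -356.
Profit is highest at x = 0. Equivalently, the lowest AVC in the table is 132/5 ≈ £26.40 at x = 5, and P = £23 falls below it — price never covers variable cost, so the firm shuts down and loses only its fixed cost.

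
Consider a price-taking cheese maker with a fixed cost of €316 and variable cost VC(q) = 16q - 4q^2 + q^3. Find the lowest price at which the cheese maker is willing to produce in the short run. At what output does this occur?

€12 per unit, at q = 2

Short-run supply begins at min AVC. From VC = 16q - 4q^2 + q^3, AVC = 16 - 4q + q^2.
dAVC/dq = -4 + 2q = 0 gives q = 2. min AVC = 16 - 4·2 + 2^2 = 12.
So the shutdown price is €12.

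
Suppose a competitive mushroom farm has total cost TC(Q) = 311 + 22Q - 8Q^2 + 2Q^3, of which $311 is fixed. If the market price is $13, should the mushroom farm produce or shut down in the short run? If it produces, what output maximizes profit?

Shut down

From TC, MC = TC'(Q) = 22 - 16Q + 6Q^2 and AVC = VC/Q = 22 - 8Q + 2Q^2.
The AVC parabola has its vertex at Q = 8/4 = 2, where AVC = 22 - 8·2 + 2·2^2 = $14.
Since P = $13 < min AVC = $14, price fails to cover variable cost at any output.
Shutting down limits the loss to fixed cost, $311.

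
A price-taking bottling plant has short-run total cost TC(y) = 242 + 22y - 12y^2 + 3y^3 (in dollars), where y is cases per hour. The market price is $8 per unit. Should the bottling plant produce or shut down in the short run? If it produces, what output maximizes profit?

From TC, MC = TC'(y) = 22 - 24y + 9y^2 and AVC = VC/y = 22 - 12y + 3y^2.
AVC hits its minimum where MC = AVC, at y = 2, giving min AVC = 22 - 12·2 + 3·2^2 = $10.
With P < min AVC ($8 < $10), every unit sold adds to the loss.
The firm minimizes its loss by shutting down and losing only its fixed cost of $242.

Shut down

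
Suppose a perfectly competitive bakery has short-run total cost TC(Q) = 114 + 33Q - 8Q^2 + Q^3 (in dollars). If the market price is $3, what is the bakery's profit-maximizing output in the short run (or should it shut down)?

Shut down

Variable cost is VC = 33Q - 8Q^2 + Q^3, so AVC = VC/Q = 33 - 8Q + Q^2 and MC = dTC/dQ = 33 - 16Q + 3Q^2.
The AVC parabola has its vertex at Q = 8/2 = 4, where AVC = 33 - 8·4 + 4^2 = $17.
With P < min AVC ($3 < $17), every unit sold adds to the loss.
Shutting down limits the loss to fixed cost, $114.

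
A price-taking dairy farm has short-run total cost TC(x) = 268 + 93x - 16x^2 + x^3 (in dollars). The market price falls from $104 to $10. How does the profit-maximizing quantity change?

MC = 93 - 32x + 3x^2; the shutdown threshold is min AVC = $29 (at x = 8).
With P = $104 above the shutdown price, P = MC gives x = 11.
At P = $10 < min AVC = $29, price no longer covers variable cost at any output, so the firm shuts down: x = 0.

Output falls from 11 to 0 (the firm shuts down)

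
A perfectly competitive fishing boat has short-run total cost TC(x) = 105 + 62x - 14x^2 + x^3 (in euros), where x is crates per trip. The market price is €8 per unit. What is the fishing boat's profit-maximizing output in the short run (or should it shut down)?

Shut down

Variable cost is VC = 62x - 14x^2 + x^3, so AVC = VC/x = 62 - 14x + x^2 and MC = dTC/dx = 62 - 28x + 3x^2.
The AVC parabola has its vertex at x = 14/2 = 7, where AVC = 62 - 14·7 + 7^2 = €13.
With P < min AVC (€8 < €13), every unit sold adds to the loss.
Best response: produce nothing and absorb the €105 fixed cost.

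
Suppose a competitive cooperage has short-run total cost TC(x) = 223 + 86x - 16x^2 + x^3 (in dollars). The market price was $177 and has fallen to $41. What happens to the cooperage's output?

Output falls from 13 to 9

MC = 86 - 32x + 3x^2; the shutdown threshold is min AVC = $22 (at x = 8).
At P = $177 ≥ min AVC, set P = MC on the rising branch: x = 13.
At P = $41 ≥ min AVC, set P = MC: x = 9. The firm stays open but cuts output.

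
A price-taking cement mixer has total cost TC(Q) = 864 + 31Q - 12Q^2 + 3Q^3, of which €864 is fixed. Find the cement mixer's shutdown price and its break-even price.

AVC = 31 - 12Q + 3Q^2; minimized at Q = 2, giving min AVC = €19. That is the shutdown price.
ATC = 864/Q + 31 - 12Q + 3Q^2. Setting dATC/dQ = −864/Q^2 − 12 + 6Q = 0 gives Q = 6 (since 6·6^3 − 12·6^2 = 864).
min ATC = 864/6 + 31 − 12·6 + 3·6^2 = €211. That is the break-even price.
Between these two prices the firm operates at a loss; above €211 it earns a profit.

Shutdown price = €19; break-even price = €211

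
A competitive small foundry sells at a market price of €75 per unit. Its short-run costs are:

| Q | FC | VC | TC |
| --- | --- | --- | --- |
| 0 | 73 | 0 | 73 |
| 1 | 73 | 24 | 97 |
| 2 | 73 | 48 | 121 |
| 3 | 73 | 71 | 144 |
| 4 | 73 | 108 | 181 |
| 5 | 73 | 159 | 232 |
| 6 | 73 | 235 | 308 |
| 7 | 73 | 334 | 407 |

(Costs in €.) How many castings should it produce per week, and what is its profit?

Tabulate TR − TC: Q=0: -73; Q=1: -22; Q=2: 29; Q=3: 81; Q=4: 119; Q=5: 143; Q=6: 142; Q=7: 118.
Profit is maximized at Q = 5. AVC there is 159/5 = €31.80 ≤ P, so producing beats shutting down (which would give -€73).

Q = 5; profit = €143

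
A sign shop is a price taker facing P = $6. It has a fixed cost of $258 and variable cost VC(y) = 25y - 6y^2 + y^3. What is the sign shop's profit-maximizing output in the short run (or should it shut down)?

Shut down

From TC, MC = TC'(y) = 25 - 12y + 3y^2 and AVC = VC/y = 25 - 6y + y^2.
The AVC parabola has its vertex at y = 6/2 = 3, where AVC = 25 - 6·3 + 3^2 = $16.
With P < min AVC ($6 < $16), every unit sold adds to the loss.
Best response: produce nothing and absorb the $258 fixed cost.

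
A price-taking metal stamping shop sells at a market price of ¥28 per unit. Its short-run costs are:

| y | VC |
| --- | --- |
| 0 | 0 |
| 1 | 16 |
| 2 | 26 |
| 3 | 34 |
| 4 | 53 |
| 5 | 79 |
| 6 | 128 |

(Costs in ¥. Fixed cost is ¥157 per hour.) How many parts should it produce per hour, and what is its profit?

y = 5; profit = -¥96

Tabulate TR − TC: y=0: -157; y=1: -145; y=2: -127; y=3: -107; y=4: -98; y=5: -96; y=6: -117.
Profit is maximized at y = 5. AVC there is 79/5 = ¥15.80 ≤ P, so producing beats shutting down (which would give -¥157).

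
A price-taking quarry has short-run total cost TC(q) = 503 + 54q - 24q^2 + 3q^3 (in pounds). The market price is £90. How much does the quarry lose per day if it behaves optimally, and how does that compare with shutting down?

AVC = 54 - 24q + 3q^2; min AVC = £6 at q = 4. Since P = £90 ≥ min AVC, the firm produces.
MC = 54 - 48q + 9q^2. Setting P = MC and taking the root on the rising branch gives q* = 6.
TR = 90·6 = 540. TC = 503 + 108 = 611. Profit = 540 − 611 = -£71.
That loss of £71 beats the £503 the firm would lose by shutting down; producing recovers £432 of fixed cost.

Profit = -£71 at q = 6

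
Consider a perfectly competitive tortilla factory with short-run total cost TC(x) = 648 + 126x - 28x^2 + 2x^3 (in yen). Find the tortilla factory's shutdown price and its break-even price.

AVC = 126 - 28x + 2x^2; minimized at x = 7, giving min AVC = ¥28. That is the shutdown price.
ATC = 648/x + 126 - 28x + 2x^2. Setting dATC/dx = −648/x^2 − 28 + 4x = 0 gives x = 9 (since 4·9^3 − 28·9^2 = 648).
min ATC = 648/9 + 126 − 28·9 + 2·9^2 = ¥108. That is the break-even price.
For ¥28 ≤ P < ¥108 the firm produces at a loss; below ¥28 it shuts down.

Shutdown price = ¥28; break-even price = ¥108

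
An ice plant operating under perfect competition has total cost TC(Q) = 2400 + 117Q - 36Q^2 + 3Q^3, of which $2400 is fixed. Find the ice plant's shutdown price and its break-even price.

Shutdown price = $9; break-even price = $297

AVC = 117 - 36Q + 3Q^2; minimized at Q = 6, giving min AVC = $9. That is the shutdown price.
ATC = 2400/Q + 117 - 36Q + 3Q^2. Setting dATC/dQ = −2400/Q^2 − 36 + 6Q = 0 gives Q = 10 (since 6·10^3 − 36·10^2 = 2400).
min ATC = 2400/10 + 117 − 36·10 + 3·10^2 = $297. That is the break-even price.
For $9 ≤ P < $297 the firm produces at a loss; below $9 it shuts down.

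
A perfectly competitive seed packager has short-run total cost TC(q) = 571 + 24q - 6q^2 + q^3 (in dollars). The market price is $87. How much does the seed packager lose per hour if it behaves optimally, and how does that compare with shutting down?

Profit = -$179 at q = 7

AVC = 24 - 6q + q^2; min AVC = $15 at q = 3. Since P = $87 ≥ min AVC, the firm produces.
With MC = 24 - 12q + 3q^2, P = MC on the upward-sloping part at q* = 7.
TR = 87·7 = 609. TC = 571 + 217 = 788. Profit = 609 − 788 = -$179.
That loss of $179 beats the $571 the firm would lose by shutting down; producing recovers $392 of fixed cost.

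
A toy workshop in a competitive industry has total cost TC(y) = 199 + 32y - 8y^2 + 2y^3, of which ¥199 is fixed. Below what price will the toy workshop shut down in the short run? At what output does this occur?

The shutdown price is the minimum of AVC. VC = 32y - 8y^2 + 2y^3, so AVC = 32 - 8y + 2y^2.
dAVC/dy = -8 + 4y = 0 gives y = 2. min AVC = 32 - 8·2 + 2·2^2 = 24.
For P < ¥24 the firm produces nothing.

¥24 per unit, at y = 2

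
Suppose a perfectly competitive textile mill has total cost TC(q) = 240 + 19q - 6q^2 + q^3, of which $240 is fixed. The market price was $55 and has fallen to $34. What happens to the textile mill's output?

Output falls from 6 to 5

AVC = 19 - 6q + q^2, minimized at q = 3 where min AVC = $10. MC = 19 - 12q + 3q^2.
With P = $55 above the shutdown price, P = MC gives q = 6.
At P = $34 ≥ min AVC, set P = MC: q = 5. The firm stays open but cuts output.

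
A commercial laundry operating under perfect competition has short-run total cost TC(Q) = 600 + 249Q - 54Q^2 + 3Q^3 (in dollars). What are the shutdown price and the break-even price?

AVC = 249 - 54Q + 3Q^2; minimized at Q = 9, giving min AVC = $6. That is the shutdown price.
ATC = 600/Q + 249 - 54Q + 3Q^2. Setting dATC/dQ = −600/Q^2 − 54 + 6Q = 0 gives Q = 10 (since 6·10^3 − 54·10^2 = 600).
min ATC = 600/10 + 249 − 54·10 + 3·10^2 = $69. That is the break-even price.
Between these two prices the firm operates at a loss; above $69 it earns a profit.

Shutdown price = $6; break-even price = $69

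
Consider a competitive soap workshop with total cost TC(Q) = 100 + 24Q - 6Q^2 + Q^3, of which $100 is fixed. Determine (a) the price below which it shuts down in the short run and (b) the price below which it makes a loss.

Shutdown price = $15; break-even price = $39

AVC = 24 - 6Q + Q^2; minimized at Q = 3, giving min AVC = $15. That is the shutdown price.
ATC = 100/Q + 24 - 6Q + Q^2. Setting dATC/dQ = −100/Q^2 − 6 + 2Q = 0 gives Q = 5 (since 2·5^3 − 6·5^2 = 100).
min ATC = 100/5 + 24 − 6·5 + 5^2 = $39. That is the break-even price.
For $15 ≤ P < $39 the firm produces at a loss; below $15 it shuts down.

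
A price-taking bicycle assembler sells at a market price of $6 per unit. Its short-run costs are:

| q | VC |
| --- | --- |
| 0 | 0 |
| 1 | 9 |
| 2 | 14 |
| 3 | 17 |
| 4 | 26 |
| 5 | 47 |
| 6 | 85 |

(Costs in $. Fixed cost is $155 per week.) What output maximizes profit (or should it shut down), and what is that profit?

q = 3; profit = -$154

Profit at each row (π = 6q − TC): q=0: -155; q=1: -158; q=2: -157; q=3: -154; q=4: -157; q=5: -172; q=6: -204.
Profit is maximized at q = 3. AVC there is 17/3 = $5.67 ≤ P, so producing beats shutting down (which would give -$155).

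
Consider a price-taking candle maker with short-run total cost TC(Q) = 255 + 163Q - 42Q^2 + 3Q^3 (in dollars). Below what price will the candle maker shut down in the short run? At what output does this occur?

$16 per unit, at Q = 7

The shutdown price is the minimum of AVC. VC = 163Q - 42Q^2 + 3Q^3, so AVC = 163 - 42Q + 3Q^2.
dAVC/dQ = -42 + 6Q = 0 gives Q = 7. min AVC = 163 - 42·7 + 3·7^2 = 16.
So the shutdown price is $16.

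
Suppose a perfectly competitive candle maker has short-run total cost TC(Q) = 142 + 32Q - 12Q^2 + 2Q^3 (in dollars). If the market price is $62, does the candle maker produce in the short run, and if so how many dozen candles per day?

Produce at Q = 5

Variable cost is VC = 32Q - 12Q^2 + 2Q^3, so AVC = VC/Q = 32 - 12Q + 2Q^2 and MC = dTC/dQ = 32 - 24Q + 6Q^2.
AVC hits its minimum where MC = AVC, at Q = 3, giving min AVC = 32 - 12·3 + 2·3^2 = $14.
Since P = $62 ≥ min AVC = $14, price covers variable cost and the firm should produce.
Solving P = MC: -30 - 24Q + 6Q^2 = 0 ⇒ Q = -1 or 5. On the upward-sloping branch, Q* = 5.
Check: AVC at Q = 5 is $22 ≤ P, so revenue covers variable cost.
Profit = P·Q − TC = 62·5 − 252 = $58.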